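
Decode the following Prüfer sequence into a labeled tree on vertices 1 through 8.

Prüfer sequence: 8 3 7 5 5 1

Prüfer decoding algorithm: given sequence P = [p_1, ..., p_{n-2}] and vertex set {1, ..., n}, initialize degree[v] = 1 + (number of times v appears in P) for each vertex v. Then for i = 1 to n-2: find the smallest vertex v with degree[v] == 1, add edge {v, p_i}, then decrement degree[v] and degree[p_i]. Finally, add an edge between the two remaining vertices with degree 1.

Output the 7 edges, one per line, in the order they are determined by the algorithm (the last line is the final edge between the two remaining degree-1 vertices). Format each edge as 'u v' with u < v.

Initial degrees: {1:2, 2:1, 3:2, 4:1, 5:3, 6:1, 7:2, 8:2}
Step 1: smallest deg-1 vertex = 2, p_1 = 8. Add edge {2,8}. Now deg[2]=0, deg[8]=1.
Step 2: smallest deg-1 vertex = 4, p_2 = 3. Add edge {3,4}. Now deg[4]=0, deg[3]=1.
Step 3: smallest deg-1 vertex = 3, p_3 = 7. Add edge {3,7}. Now deg[3]=0, deg[7]=1.
Step 4: smallest deg-1 vertex = 6, p_4 = 5. Add edge {5,6}. Now deg[6]=0, deg[5]=2.
Step 5: smallest deg-1 vertex = 7, p_5 = 5. Add edge {5,7}. Now deg[7]=0, deg[5]=1.
Step 6: smallest deg-1 vertex = 5, p_6 = 1. Add edge {1,5}. Now deg[5]=0, deg[1]=1.
Final: two remaining deg-1 vertices are 1, 8. Add edge {1,8}.

Answer: 2 8
3 4
3 7
5 6
5 7
1 5
1 8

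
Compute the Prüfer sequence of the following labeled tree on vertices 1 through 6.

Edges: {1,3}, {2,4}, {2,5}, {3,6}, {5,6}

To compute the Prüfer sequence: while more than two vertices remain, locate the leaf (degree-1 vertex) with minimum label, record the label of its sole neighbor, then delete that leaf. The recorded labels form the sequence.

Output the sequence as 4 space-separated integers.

Step 1: leaves = {1,4}. Remove smallest leaf 1, emit neighbor 3.
Step 2: leaves = {3,4}. Remove smallest leaf 3, emit neighbor 6.
Step 3: leaves = {4,6}. Remove smallest leaf 4, emit neighbor 2.
Step 4: leaves = {2,6}. Remove smallest leaf 2, emit neighbor 5.
Done: 2 vertices remain (5, 6). Sequence = [3 6 2 5]

Answer: 3 6 2 5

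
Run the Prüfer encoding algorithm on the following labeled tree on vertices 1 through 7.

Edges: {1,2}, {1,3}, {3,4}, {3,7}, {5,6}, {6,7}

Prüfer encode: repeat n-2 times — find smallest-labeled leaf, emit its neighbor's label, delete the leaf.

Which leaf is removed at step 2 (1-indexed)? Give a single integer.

Step 1: current leaves = {2,4,5}. Remove leaf 2 (neighbor: 1).
Step 2: current leaves = {1,4,5}. Remove leaf 1 (neighbor: 3).

Answer: 1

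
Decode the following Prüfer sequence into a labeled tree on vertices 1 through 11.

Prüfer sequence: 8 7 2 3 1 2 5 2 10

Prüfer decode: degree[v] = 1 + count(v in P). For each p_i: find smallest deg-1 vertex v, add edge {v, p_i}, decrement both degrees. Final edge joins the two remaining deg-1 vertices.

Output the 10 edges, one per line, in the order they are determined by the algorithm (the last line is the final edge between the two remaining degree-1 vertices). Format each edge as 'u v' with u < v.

Initial degrees: {1:2, 2:4, 3:2, 4:1, 5:2, 6:1, 7:2, 8:2, 9:1, 10:2, 11:1}
Step 1: smallest deg-1 vertex = 4, p_1 = 8. Add edge {4,8}. Now deg[4]=0, deg[8]=1.
Step 2: smallest deg-1 vertex = 6, p_2 = 7. Add edge {6,7}. Now deg[6]=0, deg[7]=1.
Step 3: smallest deg-1 vertex = 7, p_3 = 2. Add edge {2,7}. Now deg[7]=0, deg[2]=3.
Step 4: smallest deg-1 vertex = 8, p_4 = 3. Add edge {3,8}. Now deg[8]=0, deg[3]=1.
Step 5: smallest deg-1 vertex = 3, p_5 = 1. Add edge {1,3}. Now deg[3]=0, deg[1]=1.
Step 6: smallest deg-1 vertex = 1, p_6 = 2. Add edge {1,2}. Now deg[1]=0, deg[2]=2.
Step 7: smallest deg-1 vertex = 9, p_7 = 5. Add edge {5,9}. Now deg[9]=0, deg[5]=1.
Step 8: smallest deg-1 vertex = 5, p_8 = 2. Add edge {2,5}. Now deg[5]=0, deg[2]=1.
Step 9: smallest deg-1 vertex = 2, p_9 = 10. Add edge {2,10}. Now deg[2]=0, deg[10]=1.
Final: two remaining deg-1 vertices are 10, 11. Add edge {10,11}.

Answer: 4 8
6 7
2 7
3 8
1 3
1 2
5 9
2 5
2 10
10 11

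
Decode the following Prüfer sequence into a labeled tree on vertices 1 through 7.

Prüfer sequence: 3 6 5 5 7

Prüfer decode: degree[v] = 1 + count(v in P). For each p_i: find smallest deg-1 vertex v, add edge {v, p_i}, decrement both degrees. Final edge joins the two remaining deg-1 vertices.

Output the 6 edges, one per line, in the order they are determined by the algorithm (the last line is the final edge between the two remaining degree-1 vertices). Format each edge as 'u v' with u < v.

Initial degrees: {1:1, 2:1, 3:2, 4:1, 5:3, 6:2, 7:2}
Step 1: smallest deg-1 vertex = 1, p_1 = 3. Add edge {1,3}. Now deg[1]=0, deg[3]=1.
Step 2: smallest deg-1 vertex = 2, p_2 = 6. Add edge {2,6}. Now deg[2]=0, deg[6]=1.
Step 3: smallest deg-1 vertex = 3, p_3 = 5. Add edge {3,5}. Now deg[3]=0, deg[5]=2.
Step 4: smallest deg-1 vertex = 4, p_4 = 5. Add edge {4,5}. Now deg[4]=0, deg[5]=1.
Step 5: smallest deg-1 vertex = 5, p_5 = 7. Add edge {5,7}. Now deg[5]=0, deg[7]=1.
Final: two remaining deg-1 vertices are 6, 7. Add edge {6,7}.

Answer: 1 3
2 6
3 5
4 5
5 7
6 7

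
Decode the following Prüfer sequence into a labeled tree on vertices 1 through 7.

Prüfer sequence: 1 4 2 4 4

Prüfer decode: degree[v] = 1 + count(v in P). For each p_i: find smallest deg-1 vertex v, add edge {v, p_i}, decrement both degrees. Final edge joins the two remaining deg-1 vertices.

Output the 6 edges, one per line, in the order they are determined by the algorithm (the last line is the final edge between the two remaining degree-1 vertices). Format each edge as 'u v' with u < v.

Initial degrees: {1:2, 2:2, 3:1, 4:4, 5:1, 6:1, 7:1}
Step 1: smallest deg-1 vertex = 3, p_1 = 1. Add edge {1,3}. Now deg[3]=0, deg[1]=1.
Step 2: smallest deg-1 vertex = 1, p_2 = 4. Add edge {1,4}. Now deg[1]=0, deg[4]=3.
Step 3: smallest deg-1 vertex = 5, p_3 = 2. Add edge {2,5}. Now deg[5]=0, deg[2]=1.
Step 4: smallest deg-1 vertex = 2, p_4 = 4. Add edge {2,4}. Now deg[2]=0, deg[4]=2.
Step 5: smallest deg-1 vertex = 6, p_5 = 4. Add edge {4,6}. Now deg[6]=0, deg[4]=1.
Final: two remaining deg-1 vertices are 4, 7. Add edge {4,7}.

Answer: 1 3
1 4
2 5
2 4
4 6
4 7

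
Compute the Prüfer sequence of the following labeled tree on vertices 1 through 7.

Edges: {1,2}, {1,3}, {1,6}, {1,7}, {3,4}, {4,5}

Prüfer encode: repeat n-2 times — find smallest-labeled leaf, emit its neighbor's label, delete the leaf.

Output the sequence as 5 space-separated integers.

Step 1: leaves = {2,5,6,7}. Remove smallest leaf 2, emit neighbor 1.
Step 2: leaves = {5,6,7}. Remove smallest leaf 5, emit neighbor 4.
Step 3: leaves = {4,6,7}. Remove smallest leaf 4, emit neighbor 3.
Step 4: leaves = {3,6,7}. Remove smallest leaf 3, emit neighbor 1.
Step 5: leaves = {6,7}. Remove smallest leaf 6, emit neighbor 1.
Done: 2 vertices remain (1, 7). Sequence = [1 4 3 1 1]

Answer: 1 4 3 1 1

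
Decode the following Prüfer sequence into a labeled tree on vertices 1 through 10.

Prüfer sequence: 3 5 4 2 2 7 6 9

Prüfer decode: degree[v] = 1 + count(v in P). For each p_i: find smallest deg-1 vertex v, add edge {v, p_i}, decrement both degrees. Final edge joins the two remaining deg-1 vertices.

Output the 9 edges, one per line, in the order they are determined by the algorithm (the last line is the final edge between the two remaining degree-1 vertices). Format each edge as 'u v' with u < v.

Answer: 1 3
3 5
4 5
2 4
2 8
2 7
6 7
6 9
9 10

Derivation:
Initial degrees: {1:1, 2:3, 3:2, 4:2, 5:2, 6:2, 7:2, 8:1, 9:2, 10:1}
Step 1: smallest deg-1 vertex = 1, p_1 = 3. Add edge {1,3}. Now deg[1]=0, deg[3]=1.
Step 2: smallest deg-1 vertex = 3, p_2 = 5. Add edge {3,5}. Now deg[3]=0, deg[5]=1.
Step 3: smallest deg-1 vertex = 5, p_3 = 4. Add edge {4,5}. Now deg[5]=0, deg[4]=1.
Step 4: smallest deg-1 vertex = 4, p_4 = 2. Add edge {2,4}. Now deg[4]=0, deg[2]=2.
Step 5: smallest deg-1 vertex = 8, p_5 = 2. Add edge {2,8}. Now deg[8]=0, deg[2]=1.
Step 6: smallest deg-1 vertex = 2, p_6 = 7. Add edge {2,7}. Now deg[2]=0, deg[7]=1.
Step 7: smallest deg-1 vertex = 7, p_7 = 6. Add edge {6,7}. Now deg[7]=0, deg[6]=1.
Step 8: smallest deg-1 vertex = 6, p_8 = 9. Add edge {6,9}. Now deg[6]=0, deg[9]=1.
Final: two remaining deg-1 vertices are 9, 10. Add edge {9,10}.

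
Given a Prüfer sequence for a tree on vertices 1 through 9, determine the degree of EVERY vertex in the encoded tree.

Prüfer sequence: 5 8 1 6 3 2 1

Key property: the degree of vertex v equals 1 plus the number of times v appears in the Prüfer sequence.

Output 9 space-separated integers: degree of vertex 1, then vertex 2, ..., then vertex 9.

p_1 = 5: count[5] becomes 1
p_2 = 8: count[8] becomes 1
p_3 = 1: count[1] becomes 1
p_4 = 6: count[6] becomes 1
p_5 = 3: count[3] becomes 1
p_6 = 2: count[2] becomes 1
p_7 = 1: count[1] becomes 2
Degrees (1 + count): deg[1]=1+2=3, deg[2]=1+1=2, deg[3]=1+1=2, deg[4]=1+0=1, deg[5]=1+1=2, deg[6]=1+1=2, deg[7]=1+0=1, deg[8]=1+1=2, deg[9]=1+0=1

Answer: 3 2 2 1 2 2 1 2 1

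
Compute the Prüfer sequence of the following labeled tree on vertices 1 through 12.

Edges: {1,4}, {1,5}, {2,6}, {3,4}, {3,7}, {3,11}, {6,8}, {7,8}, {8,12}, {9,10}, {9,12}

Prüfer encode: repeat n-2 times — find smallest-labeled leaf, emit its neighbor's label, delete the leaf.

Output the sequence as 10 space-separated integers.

Answer: 6 1 4 3 8 9 12 3 7 8

Derivation:
Step 1: leaves = {2,5,10,11}. Remove smallest leaf 2, emit neighbor 6.
Step 2: leaves = {5,6,10,11}. Remove smallest leaf 5, emit neighbor 1.
Step 3: leaves = {1,6,10,11}. Remove smallest leaf 1, emit neighbor 4.
Step 4: leaves = {4,6,10,11}. Remove smallest leaf 4, emit neighbor 3.
Step 5: leaves = {6,10,11}. Remove smallest leaf 6, emit neighbor 8.
Step 6: leaves = {10,11}. Remove smallest leaf 10, emit neighbor 9.
Step 7: leaves = {9,11}. Remove smallest leaf 9, emit neighbor 12.
Step 8: leaves = {11,12}. Remove smallest leaf 11, emit neighbor 3.
Step 9: leaves = {3,12}. Remove smallest leaf 3, emit neighbor 7.
Step 10: leaves = {7,12}. Remove smallest leaf 7, emit neighbor 8.
Done: 2 vertices remain (8, 12). Sequence = [6 1 4 3 8 9 12 3 7 8]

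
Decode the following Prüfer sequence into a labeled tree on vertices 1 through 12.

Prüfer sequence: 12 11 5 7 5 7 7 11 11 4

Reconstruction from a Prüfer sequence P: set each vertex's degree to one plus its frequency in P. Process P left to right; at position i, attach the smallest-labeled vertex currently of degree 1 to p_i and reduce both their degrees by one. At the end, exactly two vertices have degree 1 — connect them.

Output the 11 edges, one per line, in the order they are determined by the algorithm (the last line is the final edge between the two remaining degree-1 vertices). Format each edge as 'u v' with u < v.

Answer: 1 12
2 11
3 5
6 7
5 8
5 7
7 9
7 11
10 11
4 11
4 12

Derivation:
Initial degrees: {1:1, 2:1, 3:1, 4:2, 5:3, 6:1, 7:4, 8:1, 9:1, 10:1, 11:4, 12:2}
Step 1: smallest deg-1 vertex = 1, p_1 = 12. Add edge {1,12}. Now deg[1]=0, deg[12]=1.
Step 2: smallest deg-1 vertex = 2, p_2 = 11. Add edge {2,11}. Now deg[2]=0, deg[11]=3.
Step 3: smallest deg-1 vertex = 3, p_3 = 5. Add edge {3,5}. Now deg[3]=0, deg[5]=2.
Step 4: smallest deg-1 vertex = 6, p_4 = 7. Add edge {6,7}. Now deg[6]=0, deg[7]=3.
Step 5: smallest deg-1 vertex = 8, p_5 = 5. Add edge {5,8}. Now deg[8]=0, deg[5]=1.
Step 6: smallest deg-1 vertex = 5, p_6 = 7. Add edge {5,7}. Now deg[5]=0, deg[7]=2.
Step 7: smallest deg-1 vertex = 9, p_7 = 7. Add edge {7,9}. Now deg[9]=0, deg[7]=1.
Step 8: smallest deg-1 vertex = 7, p_8 = 11. Add edge {7,11}. Now deg[7]=0, deg[11]=2.
Step 9: smallest deg-1 vertex = 10, p_9 = 11. Add edge {10,11}. Now deg[10]=0, deg[11]=1.
Step 10: smallest deg-1 vertex = 11, p_10 = 4. Add edge {4,11}. Now deg[11]=0, deg[4]=1.
Final: two remaining deg-1 vertices are 4, 12. Add edge {4,12}.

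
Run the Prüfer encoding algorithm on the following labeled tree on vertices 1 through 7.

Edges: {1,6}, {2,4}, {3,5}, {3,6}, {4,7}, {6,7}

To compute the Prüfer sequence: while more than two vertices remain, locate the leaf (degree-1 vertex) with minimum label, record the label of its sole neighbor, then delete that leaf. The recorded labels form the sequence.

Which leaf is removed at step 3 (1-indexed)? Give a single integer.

Answer: 4

Derivation:
Step 1: current leaves = {1,2,5}. Remove leaf 1 (neighbor: 6).
Step 2: current leaves = {2,5}. Remove leaf 2 (neighbor: 4).
Step 3: current leaves = {4,5}. Remove leaf 4 (neighbor: 7).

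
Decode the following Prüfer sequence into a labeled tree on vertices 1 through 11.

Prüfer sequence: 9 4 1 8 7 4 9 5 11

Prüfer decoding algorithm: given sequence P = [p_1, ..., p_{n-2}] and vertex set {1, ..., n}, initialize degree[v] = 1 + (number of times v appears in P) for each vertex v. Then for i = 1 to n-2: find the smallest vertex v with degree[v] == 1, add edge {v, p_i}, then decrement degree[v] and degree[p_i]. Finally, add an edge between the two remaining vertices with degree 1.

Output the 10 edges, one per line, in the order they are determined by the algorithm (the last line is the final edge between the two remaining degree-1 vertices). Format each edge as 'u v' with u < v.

Initial degrees: {1:2, 2:1, 3:1, 4:3, 5:2, 6:1, 7:2, 8:2, 9:3, 10:1, 11:2}
Step 1: smallest deg-1 vertex = 2, p_1 = 9. Add edge {2,9}. Now deg[2]=0, deg[9]=2.
Step 2: smallest deg-1 vertex = 3, p_2 = 4. Add edge {3,4}. Now deg[3]=0, deg[4]=2.
Step 3: smallest deg-1 vertex = 6, p_3 = 1. Add edge {1,6}. Now deg[6]=0, deg[1]=1.
Step 4: smallest deg-1 vertex = 1, p_4 = 8. Add edge {1,8}. Now deg[1]=0, deg[8]=1.
Step 5: smallest deg-1 vertex = 8, p_5 = 7. Add edge {7,8}. Now deg[8]=0, deg[7]=1.
Step 6: smallest deg-1 vertex = 7, p_6 = 4. Add edge {4,7}. Now deg[7]=0, deg[4]=1.
Step 7: smallest deg-1 vertex = 4, p_7 = 9. Add edge {4,9}. Now deg[4]=0, deg[9]=1.
Step 8: smallest deg-1 vertex = 9, p_8 = 5. Add edge {5,9}. Now deg[9]=0, deg[5]=1.
Step 9: smallest deg-1 vertex = 5, p_9 = 11. Add edge {5,11}. Now deg[5]=0, deg[11]=1.
Final: two remaining deg-1 vertices are 10, 11. Add edge {10,11}.

Answer: 2 9
3 4
1 6
1 8
7 8
4 7
4 9
5 9
5 11
10 11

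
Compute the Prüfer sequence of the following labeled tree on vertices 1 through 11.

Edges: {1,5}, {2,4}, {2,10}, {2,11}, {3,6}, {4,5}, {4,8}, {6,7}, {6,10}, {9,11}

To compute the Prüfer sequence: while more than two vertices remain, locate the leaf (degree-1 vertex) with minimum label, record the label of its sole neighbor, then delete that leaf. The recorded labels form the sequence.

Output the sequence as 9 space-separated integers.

Answer: 5 6 4 6 10 4 2 11 2

Derivation:
Step 1: leaves = {1,3,7,8,9}. Remove smallest leaf 1, emit neighbor 5.
Step 2: leaves = {3,5,7,8,9}. Remove smallest leaf 3, emit neighbor 6.
Step 3: leaves = {5,7,8,9}. Remove smallest leaf 5, emit neighbor 4.
Step 4: leaves = {7,8,9}. Remove smallest leaf 7, emit neighbor 6.
Step 5: leaves = {6,8,9}. Remove smallest leaf 6, emit neighbor 10.
Step 6: leaves = {8,9,10}. Remove smallest leaf 8, emit neighbor 4.
Step 7: leaves = {4,9,10}. Remove smallest leaf 4, emit neighbor 2.
Step 8: leaves = {9,10}. Remove smallest leaf 9, emit neighbor 11.
Step 9: leaves = {10,11}. Remove smallest leaf 10, emit neighbor 2.
Done: 2 vertices remain (2, 11). Sequence = [5 6 4 6 10 4 2 11 2]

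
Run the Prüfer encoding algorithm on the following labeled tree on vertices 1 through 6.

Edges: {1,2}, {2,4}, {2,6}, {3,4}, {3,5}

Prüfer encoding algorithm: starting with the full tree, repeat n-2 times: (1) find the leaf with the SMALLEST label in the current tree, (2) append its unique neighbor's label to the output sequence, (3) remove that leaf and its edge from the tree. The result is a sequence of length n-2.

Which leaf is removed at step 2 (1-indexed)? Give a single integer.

Answer: 5

Derivation:
Step 1: current leaves = {1,5,6}. Remove leaf 1 (neighbor: 2).
Step 2: current leaves = {5,6}. Remove leaf 5 (neighbor: 3).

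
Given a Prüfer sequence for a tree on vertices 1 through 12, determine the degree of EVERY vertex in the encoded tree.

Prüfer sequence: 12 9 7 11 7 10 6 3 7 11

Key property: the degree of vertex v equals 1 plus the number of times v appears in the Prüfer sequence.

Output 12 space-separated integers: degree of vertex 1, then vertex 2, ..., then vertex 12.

Answer: 1 1 2 1 1 2 4 1 2 2 3 2

Derivation:
p_1 = 12: count[12] becomes 1
p_2 = 9: count[9] becomes 1
p_3 = 7: count[7] becomes 1
p_4 = 11: count[11] becomes 1
p_5 = 7: count[7] becomes 2
p_6 = 10: count[10] becomes 1
p_7 = 6: count[6] becomes 1
p_8 = 3: count[3] becomes 1
p_9 = 7: count[7] becomes 3
p_10 = 11: count[11] becomes 2
Degrees (1 + count): deg[1]=1+0=1, deg[2]=1+0=1, deg[3]=1+1=2, deg[4]=1+0=1, deg[5]=1+0=1, deg[6]=1+1=2, deg[7]=1+3=4, deg[8]=1+0=1, deg[9]=1+1=2, deg[10]=1+1=2, deg[11]=1+2=3, deg[12]=1+1=2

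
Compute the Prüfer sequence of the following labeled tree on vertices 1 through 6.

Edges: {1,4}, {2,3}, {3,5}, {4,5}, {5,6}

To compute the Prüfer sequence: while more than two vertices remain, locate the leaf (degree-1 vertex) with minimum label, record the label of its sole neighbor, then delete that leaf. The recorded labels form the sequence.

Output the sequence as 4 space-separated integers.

Step 1: leaves = {1,2,6}. Remove smallest leaf 1, emit neighbor 4.
Step 2: leaves = {2,4,6}. Remove smallest leaf 2, emit neighbor 3.
Step 3: leaves = {3,4,6}. Remove smallest leaf 3, emit neighbor 5.
Step 4: leaves = {4,6}. Remove smallest leaf 4, emit neighbor 5.
Done: 2 vertices remain (5, 6). Sequence = [4 3 5 5]

Answer: 4 3 5 5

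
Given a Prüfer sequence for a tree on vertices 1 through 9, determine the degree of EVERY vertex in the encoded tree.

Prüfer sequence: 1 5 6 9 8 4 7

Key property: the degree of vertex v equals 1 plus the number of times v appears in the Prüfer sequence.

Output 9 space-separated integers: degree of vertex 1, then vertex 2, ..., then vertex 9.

Answer: 2 1 1 2 2 2 2 2 2

Derivation:
p_1 = 1: count[1] becomes 1
p_2 = 5: count[5] becomes 1
p_3 = 6: count[6] becomes 1
p_4 = 9: count[9] becomes 1
p_5 = 8: count[8] becomes 1
p_6 = 4: count[4] becomes 1
p_7 = 7: count[7] becomes 1
Degrees (1 + count): deg[1]=1+1=2, deg[2]=1+0=1, deg[3]=1+0=1, deg[4]=1+1=2, deg[5]=1+1=2, deg[6]=1+1=2, deg[7]=1+1=2, deg[8]=1+1=2, deg[9]=1+1=2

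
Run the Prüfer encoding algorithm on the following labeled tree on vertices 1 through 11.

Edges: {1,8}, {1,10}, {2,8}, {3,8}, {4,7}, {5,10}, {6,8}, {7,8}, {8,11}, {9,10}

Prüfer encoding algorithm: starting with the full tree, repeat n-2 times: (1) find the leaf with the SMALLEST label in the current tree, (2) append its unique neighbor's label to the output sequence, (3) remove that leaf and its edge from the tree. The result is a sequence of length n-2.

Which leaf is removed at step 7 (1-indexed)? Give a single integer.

Step 1: current leaves = {2,3,4,5,6,9,11}. Remove leaf 2 (neighbor: 8).
Step 2: current leaves = {3,4,5,6,9,11}. Remove leaf 3 (neighbor: 8).
Step 3: current leaves = {4,5,6,9,11}. Remove leaf 4 (neighbor: 7).
Step 4: current leaves = {5,6,7,9,11}. Remove leaf 5 (neighbor: 10).
Step 5: current leaves = {6,7,9,11}. Remove leaf 6 (neighbor: 8).
Step 6: current leaves = {7,9,11}. Remove leaf 7 (neighbor: 8).
Step 7: current leaves = {9,11}. Remove leaf 9 (neighbor: 10).

Answer: 9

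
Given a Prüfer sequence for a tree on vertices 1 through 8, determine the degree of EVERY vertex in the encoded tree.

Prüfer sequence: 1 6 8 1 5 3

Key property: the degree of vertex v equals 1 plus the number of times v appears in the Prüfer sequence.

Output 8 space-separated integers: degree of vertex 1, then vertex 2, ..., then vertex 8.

p_1 = 1: count[1] becomes 1
p_2 = 6: count[6] becomes 1
p_3 = 8: count[8] becomes 1
p_4 = 1: count[1] becomes 2
p_5 = 5: count[5] becomes 1
p_6 = 3: count[3] becomes 1
Degrees (1 + count): deg[1]=1+2=3, deg[2]=1+0=1, deg[3]=1+1=2, deg[4]=1+0=1, deg[5]=1+1=2, deg[6]=1+1=2, deg[7]=1+0=1, deg[8]=1+1=2

Answer: 3 1 2 1 2 2 1 2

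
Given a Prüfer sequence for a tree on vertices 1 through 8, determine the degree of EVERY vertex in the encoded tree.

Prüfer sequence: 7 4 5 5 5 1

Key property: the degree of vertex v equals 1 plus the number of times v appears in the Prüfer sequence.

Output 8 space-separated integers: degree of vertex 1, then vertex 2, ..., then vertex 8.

Answer: 2 1 1 2 4 1 2 1

Derivation:
p_1 = 7: count[7] becomes 1
p_2 = 4: count[4] becomes 1
p_3 = 5: count[5] becomes 1
p_4 = 5: count[5] becomes 2
p_5 = 5: count[5] becomes 3
p_6 = 1: count[1] becomes 1
Degrees (1 + count): deg[1]=1+1=2, deg[2]=1+0=1, deg[3]=1+0=1, deg[4]=1+1=2, deg[5]=1+3=4, deg[6]=1+0=1, deg[7]=1+1=2, deg[8]=1+0=1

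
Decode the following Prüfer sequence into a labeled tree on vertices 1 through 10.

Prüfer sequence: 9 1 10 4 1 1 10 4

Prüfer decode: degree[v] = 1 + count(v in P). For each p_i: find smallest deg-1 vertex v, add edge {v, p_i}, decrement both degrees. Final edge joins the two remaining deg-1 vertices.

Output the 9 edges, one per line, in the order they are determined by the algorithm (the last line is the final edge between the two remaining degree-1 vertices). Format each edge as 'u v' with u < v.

Answer: 2 9
1 3
5 10
4 6
1 7
1 8
1 10
4 9
4 10

Derivation:
Initial degrees: {1:4, 2:1, 3:1, 4:3, 5:1, 6:1, 7:1, 8:1, 9:2, 10:3}
Step 1: smallest deg-1 vertex = 2, p_1 = 9. Add edge {2,9}. Now deg[2]=0, deg[9]=1.
Step 2: smallest deg-1 vertex = 3, p_2 = 1. Add edge {1,3}. Now deg[3]=0, deg[1]=3.
Step 3: smallest deg-1 vertex = 5, p_3 = 10. Add edge {5,10}. Now deg[5]=0, deg[10]=2.
Step 4: smallest deg-1 vertex = 6, p_4 = 4. Add edge {4,6}. Now deg[6]=0, deg[4]=2.
Step 5: smallest deg-1 vertex = 7, p_5 = 1. Add edge {1,7}. Now deg[7]=0, deg[1]=2.
Step 6: smallest deg-1 vertex = 8, p_6 = 1. Add edge {1,8}. Now deg[8]=0, deg[1]=1.
Step 7: smallest deg-1 vertex = 1, p_7 = 10. Add edge {1,10}. Now deg[1]=0, deg[10]=1.
Step 8: smallest deg-1 vertex = 9, p_8 = 4. Add edge {4,9}. Now deg[9]=0, deg[4]=1.
Final: two remaining deg-1 vertices are 4, 10. Add edge {4,10}.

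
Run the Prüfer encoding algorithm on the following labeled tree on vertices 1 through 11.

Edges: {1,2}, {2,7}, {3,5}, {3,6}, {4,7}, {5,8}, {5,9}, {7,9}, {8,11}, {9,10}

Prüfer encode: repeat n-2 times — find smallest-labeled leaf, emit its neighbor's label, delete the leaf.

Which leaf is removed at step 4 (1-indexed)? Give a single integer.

Step 1: current leaves = {1,4,6,10,11}. Remove leaf 1 (neighbor: 2).
Step 2: current leaves = {2,4,6,10,11}. Remove leaf 2 (neighbor: 7).
Step 3: current leaves = {4,6,10,11}. Remove leaf 4 (neighbor: 7).
Step 4: current leaves = {6,7,10,11}. Remove leaf 6 (neighbor: 3).

Answer: 6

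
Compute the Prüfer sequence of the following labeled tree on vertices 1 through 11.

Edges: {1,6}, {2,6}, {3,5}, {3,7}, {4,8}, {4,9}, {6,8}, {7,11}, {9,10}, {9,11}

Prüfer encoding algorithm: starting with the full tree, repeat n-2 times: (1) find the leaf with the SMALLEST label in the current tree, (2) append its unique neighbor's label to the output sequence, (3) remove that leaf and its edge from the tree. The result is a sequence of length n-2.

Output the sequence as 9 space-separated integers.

Step 1: leaves = {1,2,5,10}. Remove smallest leaf 1, emit neighbor 6.
Step 2: leaves = {2,5,10}. Remove smallest leaf 2, emit neighbor 6.
Step 3: leaves = {5,6,10}. Remove smallest leaf 5, emit neighbor 3.
Step 4: leaves = {3,6,10}. Remove smallest leaf 3, emit neighbor 7.
Step 5: leaves = {6,7,10}. Remove smallest leaf 6, emit neighbor 8.
Step 6: leaves = {7,8,10}. Remove smallest leaf 7, emit neighbor 11.
Step 7: leaves = {8,10,11}. Remove smallest leaf 8, emit neighbor 4.
Step 8: leaves = {4,10,11}. Remove smallest leaf 4, emit neighbor 9.
Step 9: leaves = {10,11}. Remove smallest leaf 10, emit neighbor 9.
Done: 2 vertices remain (9, 11). Sequence = [6 6 3 7 8 11 4 9 9]

Answer: 6 6 3 7 8 11 4 9 9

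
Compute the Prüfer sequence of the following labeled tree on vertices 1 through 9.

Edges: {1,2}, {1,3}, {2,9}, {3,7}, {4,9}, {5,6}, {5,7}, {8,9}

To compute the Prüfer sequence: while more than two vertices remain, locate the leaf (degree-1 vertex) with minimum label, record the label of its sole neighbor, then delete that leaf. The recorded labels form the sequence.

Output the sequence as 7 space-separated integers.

Step 1: leaves = {4,6,8}. Remove smallest leaf 4, emit neighbor 9.
Step 2: leaves = {6,8}. Remove smallest leaf 6, emit neighbor 5.
Step 3: leaves = {5,8}. Remove smallest leaf 5, emit neighbor 7.
Step 4: leaves = {7,8}. Remove smallest leaf 7, emit neighbor 3.
Step 5: leaves = {3,8}. Remove smallest leaf 3, emit neighbor 1.
Step 6: leaves = {1,8}. Remove smallest leaf 1, emit neighbor 2.
Step 7: leaves = {2,8}. Remove smallest leaf 2, emit neighbor 9.
Done: 2 vertices remain (8, 9). Sequence = [9 5 7 3 1 2 9]

Answer: 9 5 7 3 1 2 9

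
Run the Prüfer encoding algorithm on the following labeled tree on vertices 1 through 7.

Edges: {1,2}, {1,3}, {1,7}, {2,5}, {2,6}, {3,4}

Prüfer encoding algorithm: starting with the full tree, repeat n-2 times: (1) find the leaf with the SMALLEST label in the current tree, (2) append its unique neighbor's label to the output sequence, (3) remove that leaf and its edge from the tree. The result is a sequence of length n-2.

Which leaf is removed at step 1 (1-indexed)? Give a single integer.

Answer: 4

Derivation:
Step 1: current leaves = {4,5,6,7}. Remove leaf 4 (neighbor: 3).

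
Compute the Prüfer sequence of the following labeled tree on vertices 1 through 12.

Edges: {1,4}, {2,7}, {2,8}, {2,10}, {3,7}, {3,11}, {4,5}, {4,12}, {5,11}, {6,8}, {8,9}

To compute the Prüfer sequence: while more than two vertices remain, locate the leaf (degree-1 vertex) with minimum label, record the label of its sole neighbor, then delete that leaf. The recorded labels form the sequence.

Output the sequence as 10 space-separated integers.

Answer: 4 8 8 2 2 7 3 11 5 4

Derivation:
Step 1: leaves = {1,6,9,10,12}. Remove smallest leaf 1, emit neighbor 4.
Step 2: leaves = {6,9,10,12}. Remove smallest leaf 6, emit neighbor 8.
Step 3: leaves = {9,10,12}. Remove smallest leaf 9, emit neighbor 8.
Step 4: leaves = {8,10,12}. Remove smallest leaf 8, emit neighbor 2.
Step 5: leaves = {10,12}. Remove smallest leaf 10, emit neighbor 2.
Step 6: leaves = {2,12}. Remove smallest leaf 2, emit neighbor 7.
Step 7: leaves = {7,12}. Remove smallest leaf 7, emit neighbor 3.
Step 8: leaves = {3,12}. Remove smallest leaf 3, emit neighbor 11.
Step 9: leaves = {11,12}. Remove smallest leaf 11, emit neighbor 5.
Step 10: leaves = {5,12}. Remove smallest leaf 5, emit neighbor 4.
Done: 2 vertices remain (4, 12). Sequence = [4 8 8 2 2 7 3 11 5 4]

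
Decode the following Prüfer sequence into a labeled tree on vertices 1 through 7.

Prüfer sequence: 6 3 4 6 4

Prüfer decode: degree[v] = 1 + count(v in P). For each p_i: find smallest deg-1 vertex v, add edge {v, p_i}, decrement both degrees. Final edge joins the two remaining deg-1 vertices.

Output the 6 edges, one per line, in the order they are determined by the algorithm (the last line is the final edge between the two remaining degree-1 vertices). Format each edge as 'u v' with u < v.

Answer: 1 6
2 3
3 4
5 6
4 6
4 7

Derivation:
Initial degrees: {1:1, 2:1, 3:2, 4:3, 5:1, 6:3, 7:1}
Step 1: smallest deg-1 vertex = 1, p_1 = 6. Add edge {1,6}. Now deg[1]=0, deg[6]=2.
Step 2: smallest deg-1 vertex = 2, p_2 = 3. Add edge {2,3}. Now deg[2]=0, deg[3]=1.
Step 3: smallest deg-1 vertex = 3, p_3 = 4. Add edge {3,4}. Now deg[3]=0, deg[4]=2.
Step 4: smallest deg-1 vertex = 5, p_4 = 6. Add edge {5,6}. Now deg[5]=0, deg[6]=1.
Step 5: smallest deg-1 vertex = 6, p_5 = 4. Add edge {4,6}. Now deg[6]=0, deg[4]=1.
Final: two remaining deg-1 vertices are 4, 7. Add edge {4,7}.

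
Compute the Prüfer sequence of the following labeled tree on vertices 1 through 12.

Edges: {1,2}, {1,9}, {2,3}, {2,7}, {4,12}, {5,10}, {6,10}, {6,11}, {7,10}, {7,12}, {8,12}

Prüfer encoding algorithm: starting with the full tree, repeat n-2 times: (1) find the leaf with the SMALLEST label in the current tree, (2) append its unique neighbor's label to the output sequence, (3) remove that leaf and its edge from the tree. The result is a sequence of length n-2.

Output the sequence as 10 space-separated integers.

Answer: 2 12 10 12 1 2 7 6 10 7

Derivation:
Step 1: leaves = {3,4,5,8,9,11}. Remove smallest leaf 3, emit neighbor 2.
Step 2: leaves = {4,5,8,9,11}. Remove smallest leaf 4, emit neighbor 12.
Step 3: leaves = {5,8,9,11}. Remove smallest leaf 5, emit neighbor 10.
Step 4: leaves = {8,9,11}. Remove smallest leaf 8, emit neighbor 12.
Step 5: leaves = {9,11,12}. Remove smallest leaf 9, emit neighbor 1.
Step 6: leaves = {1,11,12}. Remove smallest leaf 1, emit neighbor 2.
Step 7: leaves = {2,11,12}. Remove smallest leaf 2, emit neighbor 7.
Step 8: leaves = {11,12}. Remove smallest leaf 11, emit neighbor 6.
Step 9: leaves = {6,12}. Remove smallest leaf 6, emit neighbor 10.
Step 10: leaves = {10,12}. Remove smallest leaf 10, emit neighbor 7.
Done: 2 vertices remain (7, 12). Sequence = [2 12 10 12 1 2 7 6 10 7]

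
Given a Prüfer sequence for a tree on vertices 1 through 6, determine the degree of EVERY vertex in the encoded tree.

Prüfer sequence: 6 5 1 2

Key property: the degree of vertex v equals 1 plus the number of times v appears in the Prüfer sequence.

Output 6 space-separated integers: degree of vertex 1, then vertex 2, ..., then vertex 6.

p_1 = 6: count[6] becomes 1
p_2 = 5: count[5] becomes 1
p_3 = 1: count[1] becomes 1
p_4 = 2: count[2] becomes 1
Degrees (1 + count): deg[1]=1+1=2, deg[2]=1+1=2, deg[3]=1+0=1, deg[4]=1+0=1, deg[5]=1+1=2, deg[6]=1+1=2

Answer: 2 2 1 1 2 2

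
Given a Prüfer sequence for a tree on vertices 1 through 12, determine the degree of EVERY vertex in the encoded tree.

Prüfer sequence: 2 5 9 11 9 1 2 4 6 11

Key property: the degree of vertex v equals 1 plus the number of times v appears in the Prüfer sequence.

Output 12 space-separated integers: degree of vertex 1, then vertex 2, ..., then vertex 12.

p_1 = 2: count[2] becomes 1
p_2 = 5: count[5] becomes 1
p_3 = 9: count[9] becomes 1
p_4 = 11: count[11] becomes 1
p_5 = 9: count[9] becomes 2
p_6 = 1: count[1] becomes 1
p_7 = 2: count[2] becomes 2
p_8 = 4: count[4] becomes 1
p_9 = 6: count[6] becomes 1
p_10 = 11: count[11] becomes 2
Degrees (1 + count): deg[1]=1+1=2, deg[2]=1+2=3, deg[3]=1+0=1, deg[4]=1+1=2, deg[5]=1+1=2, deg[6]=1+1=2, deg[7]=1+0=1, deg[8]=1+0=1, deg[9]=1+2=3, deg[10]=1+0=1, deg[11]=1+2=3, deg[12]=1+0=1

Answer: 2 3 1 2 2 2 1 1 3 1 3 1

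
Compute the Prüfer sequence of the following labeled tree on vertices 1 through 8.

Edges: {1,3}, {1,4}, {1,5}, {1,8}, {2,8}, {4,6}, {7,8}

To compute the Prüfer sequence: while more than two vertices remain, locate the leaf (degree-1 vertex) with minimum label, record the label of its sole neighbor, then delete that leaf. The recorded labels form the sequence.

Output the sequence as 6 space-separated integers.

Answer: 8 1 1 4 1 8

Derivation:
Step 1: leaves = {2,3,5,6,7}. Remove smallest leaf 2, emit neighbor 8.
Step 2: leaves = {3,5,6,7}. Remove smallest leaf 3, emit neighbor 1.
Step 3: leaves = {5,6,7}. Remove smallest leaf 5, emit neighbor 1.
Step 4: leaves = {6,7}. Remove smallest leaf 6, emit neighbor 4.
Step 5: leaves = {4,7}. Remove smallest leaf 4, emit neighbor 1.
Step 6: leaves = {1,7}. Remove smallest leaf 1, emit neighbor 8.
Done: 2 vertices remain (7, 8). Sequence = [8 1 1 4 1 8]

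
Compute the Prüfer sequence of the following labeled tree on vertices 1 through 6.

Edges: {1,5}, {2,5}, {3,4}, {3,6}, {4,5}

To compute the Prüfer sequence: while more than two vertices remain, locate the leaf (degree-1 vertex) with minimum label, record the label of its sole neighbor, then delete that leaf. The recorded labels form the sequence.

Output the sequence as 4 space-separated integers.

Answer: 5 5 4 3

Derivation:
Step 1: leaves = {1,2,6}. Remove smallest leaf 1, emit neighbor 5.
Step 2: leaves = {2,6}. Remove smallest leaf 2, emit neighbor 5.
Step 3: leaves = {5,6}. Remove smallest leaf 5, emit neighbor 4.
Step 4: leaves = {4,6}. Remove smallest leaf 4, emit neighbor 3.
Done: 2 vertices remain (3, 6). Sequence = [5 5 4 3]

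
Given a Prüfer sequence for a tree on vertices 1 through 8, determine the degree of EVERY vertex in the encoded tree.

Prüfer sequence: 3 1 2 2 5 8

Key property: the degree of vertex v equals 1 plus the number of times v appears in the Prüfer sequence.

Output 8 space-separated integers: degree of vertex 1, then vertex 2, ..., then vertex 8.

Answer: 2 3 2 1 2 1 1 2

Derivation:
p_1 = 3: count[3] becomes 1
p_2 = 1: count[1] becomes 1
p_3 = 2: count[2] becomes 1
p_4 = 2: count[2] becomes 2
p_5 = 5: count[5] becomes 1
p_6 = 8: count[8] becomes 1
Degrees (1 + count): deg[1]=1+1=2, deg[2]=1+2=3, deg[3]=1+1=2, deg[4]=1+0=1, deg[5]=1+1=2, deg[6]=1+0=1, deg[7]=1+0=1, deg[8]=1+1=2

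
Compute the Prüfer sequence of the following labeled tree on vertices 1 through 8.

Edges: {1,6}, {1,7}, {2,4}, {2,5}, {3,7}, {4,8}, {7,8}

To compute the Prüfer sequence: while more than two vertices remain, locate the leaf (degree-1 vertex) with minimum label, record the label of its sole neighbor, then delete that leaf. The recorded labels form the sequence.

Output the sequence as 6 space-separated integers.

Answer: 7 2 4 8 1 7

Derivation:
Step 1: leaves = {3,5,6}. Remove smallest leaf 3, emit neighbor 7.
Step 2: leaves = {5,6}. Remove smallest leaf 5, emit neighbor 2.
Step 3: leaves = {2,6}. Remove smallest leaf 2, emit neighbor 4.
Step 4: leaves = {4,6}. Remove smallest leaf 4, emit neighbor 8.
Step 5: leaves = {6,8}. Remove smallest leaf 6, emit neighbor 1.
Step 6: leaves = {1,8}. Remove smallest leaf 1, emit neighbor 7.
Done: 2 vertices remain (7, 8). Sequence = [7 2 4 8 1 7]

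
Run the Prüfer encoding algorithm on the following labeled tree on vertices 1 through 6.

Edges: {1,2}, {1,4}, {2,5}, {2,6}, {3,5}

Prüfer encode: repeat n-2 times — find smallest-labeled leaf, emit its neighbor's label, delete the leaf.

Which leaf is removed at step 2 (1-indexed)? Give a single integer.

Step 1: current leaves = {3,4,6}. Remove leaf 3 (neighbor: 5).
Step 2: current leaves = {4,5,6}. Remove leaf 4 (neighbor: 1).

Answer: 4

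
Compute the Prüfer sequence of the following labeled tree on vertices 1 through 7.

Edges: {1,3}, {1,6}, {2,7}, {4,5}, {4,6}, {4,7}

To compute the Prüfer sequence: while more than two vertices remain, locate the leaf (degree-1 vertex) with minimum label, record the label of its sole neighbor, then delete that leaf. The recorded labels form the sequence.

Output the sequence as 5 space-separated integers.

Answer: 7 1 6 4 4

Derivation:
Step 1: leaves = {2,3,5}. Remove smallest leaf 2, emit neighbor 7.
Step 2: leaves = {3,5,7}. Remove smallest leaf 3, emit neighbor 1.
Step 3: leaves = {1,5,7}. Remove smallest leaf 1, emit neighbor 6.
Step 4: leaves = {5,6,7}. Remove smallest leaf 5, emit neighbor 4.
Step 5: leaves = {6,7}. Remove smallest leaf 6, emit neighbor 4.
Done: 2 vertices remain (4, 7). Sequence = [7 1 6 4 4]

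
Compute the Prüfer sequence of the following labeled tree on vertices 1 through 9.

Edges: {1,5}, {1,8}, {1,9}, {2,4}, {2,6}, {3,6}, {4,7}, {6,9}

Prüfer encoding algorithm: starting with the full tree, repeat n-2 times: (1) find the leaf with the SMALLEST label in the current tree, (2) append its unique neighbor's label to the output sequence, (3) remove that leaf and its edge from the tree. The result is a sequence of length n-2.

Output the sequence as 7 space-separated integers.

Step 1: leaves = {3,5,7,8}. Remove smallest leaf 3, emit neighbor 6.
Step 2: leaves = {5,7,8}. Remove smallest leaf 5, emit neighbor 1.
Step 3: leaves = {7,8}. Remove smallest leaf 7, emit neighbor 4.
Step 4: leaves = {4,8}. Remove smallest leaf 4, emit neighbor 2.
Step 5: leaves = {2,8}. Remove smallest leaf 2, emit neighbor 6.
Step 6: leaves = {6,8}. Remove smallest leaf 6, emit neighbor 9.
Step 7: leaves = {8,9}. Remove smallest leaf 8, emit neighbor 1.
Done: 2 vertices remain (1, 9). Sequence = [6 1 4 2 6 9 1]

Answer: 6 1 4 2 6 9 1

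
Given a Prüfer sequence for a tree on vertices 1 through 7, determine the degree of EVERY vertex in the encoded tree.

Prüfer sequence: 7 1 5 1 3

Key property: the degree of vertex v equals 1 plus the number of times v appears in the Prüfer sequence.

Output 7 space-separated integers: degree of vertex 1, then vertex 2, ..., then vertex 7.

Answer: 3 1 2 1 2 1 2

Derivation:
p_1 = 7: count[7] becomes 1
p_2 = 1: count[1] becomes 1
p_3 = 5: count[5] becomes 1
p_4 = 1: count[1] becomes 2
p_5 = 3: count[3] becomes 1
Degrees (1 + count): deg[1]=1+2=3, deg[2]=1+0=1, deg[3]=1+1=2, deg[4]=1+0=1, deg[5]=1+1=2, deg[6]=1+0=1, deg[7]=1+1=2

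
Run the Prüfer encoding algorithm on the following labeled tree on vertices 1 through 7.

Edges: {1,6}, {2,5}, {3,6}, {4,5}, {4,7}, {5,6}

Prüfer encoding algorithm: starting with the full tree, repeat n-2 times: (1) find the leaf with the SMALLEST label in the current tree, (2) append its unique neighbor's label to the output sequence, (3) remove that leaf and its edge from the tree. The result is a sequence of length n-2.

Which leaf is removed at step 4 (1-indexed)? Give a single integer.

Answer: 6

Derivation:
Step 1: current leaves = {1,2,3,7}. Remove leaf 1 (neighbor: 6).
Step 2: current leaves = {2,3,7}. Remove leaf 2 (neighbor: 5).
Step 3: current leaves = {3,7}. Remove leaf 3 (neighbor: 6).
Step 4: current leaves = {6,7}. Remove leaf 6 (neighbor: 5).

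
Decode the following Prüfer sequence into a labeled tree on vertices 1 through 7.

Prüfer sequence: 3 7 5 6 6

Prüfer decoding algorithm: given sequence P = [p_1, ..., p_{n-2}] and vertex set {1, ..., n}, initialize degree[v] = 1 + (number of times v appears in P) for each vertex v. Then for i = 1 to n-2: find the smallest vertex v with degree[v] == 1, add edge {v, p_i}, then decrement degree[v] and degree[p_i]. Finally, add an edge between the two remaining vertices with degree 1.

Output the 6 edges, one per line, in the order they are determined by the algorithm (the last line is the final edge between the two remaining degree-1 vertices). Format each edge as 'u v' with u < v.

Initial degrees: {1:1, 2:1, 3:2, 4:1, 5:2, 6:3, 7:2}
Step 1: smallest deg-1 vertex = 1, p_1 = 3. Add edge {1,3}. Now deg[1]=0, deg[3]=1.
Step 2: smallest deg-1 vertex = 2, p_2 = 7. Add edge {2,7}. Now deg[2]=0, deg[7]=1.
Step 3: smallest deg-1 vertex = 3, p_3 = 5. Add edge {3,5}. Now deg[3]=0, deg[5]=1.
Step 4: smallest deg-1 vertex = 4, p_4 = 6. Add edge {4,6}. Now deg[4]=0, deg[6]=2.
Step 5: smallest deg-1 vertex = 5, p_5 = 6. Add edge {5,6}. Now deg[5]=0, deg[6]=1.
Final: two remaining deg-1 vertices are 6, 7. Add edge {6,7}.

Answer: 1 3
2 7
3 5
4 6
5 6
6 7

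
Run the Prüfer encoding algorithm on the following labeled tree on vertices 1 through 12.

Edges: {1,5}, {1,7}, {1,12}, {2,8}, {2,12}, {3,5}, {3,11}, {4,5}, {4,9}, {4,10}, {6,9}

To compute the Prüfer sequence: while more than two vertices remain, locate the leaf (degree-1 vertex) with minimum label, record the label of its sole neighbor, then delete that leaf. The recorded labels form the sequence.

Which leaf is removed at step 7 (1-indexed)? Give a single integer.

Step 1: current leaves = {6,7,8,10,11}. Remove leaf 6 (neighbor: 9).
Step 2: current leaves = {7,8,9,10,11}. Remove leaf 7 (neighbor: 1).
Step 3: current leaves = {8,9,10,11}. Remove leaf 8 (neighbor: 2).
Step 4: current leaves = {2,9,10,11}. Remove leaf 2 (neighbor: 12).
Step 5: current leaves = {9,10,11,12}. Remove leaf 9 (neighbor: 4).
Step 6: current leaves = {10,11,12}. Remove leaf 10 (neighbor: 4).
Step 7: current leaves = {4,11,12}. Remove leaf 4 (neighbor: 5).

Answer: 4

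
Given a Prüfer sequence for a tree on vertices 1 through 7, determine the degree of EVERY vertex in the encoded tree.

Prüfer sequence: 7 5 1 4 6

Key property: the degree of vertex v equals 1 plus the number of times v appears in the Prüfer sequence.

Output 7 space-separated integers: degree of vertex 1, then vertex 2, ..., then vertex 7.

p_1 = 7: count[7] becomes 1
p_2 = 5: count[5] becomes 1
p_3 = 1: count[1] becomes 1
p_4 = 4: count[4] becomes 1
p_5 = 6: count[6] becomes 1
Degrees (1 + count): deg[1]=1+1=2, deg[2]=1+0=1, deg[3]=1+0=1, deg[4]=1+1=2, deg[5]=1+1=2, deg[6]=1+1=2, deg[7]=1+1=2

Answer: 2 1 1 2 2 2 2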